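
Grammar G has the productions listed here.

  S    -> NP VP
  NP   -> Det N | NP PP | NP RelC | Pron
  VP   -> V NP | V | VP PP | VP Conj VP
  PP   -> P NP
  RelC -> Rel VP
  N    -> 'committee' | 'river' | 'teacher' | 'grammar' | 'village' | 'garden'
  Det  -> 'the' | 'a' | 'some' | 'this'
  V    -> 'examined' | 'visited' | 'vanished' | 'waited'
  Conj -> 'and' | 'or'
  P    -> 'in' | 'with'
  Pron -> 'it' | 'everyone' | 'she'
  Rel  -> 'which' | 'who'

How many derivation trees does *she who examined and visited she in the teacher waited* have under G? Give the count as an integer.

Two of the 4 distinct bracketings:
[S [NP [NP [NP [Pron she]] [RelC [Rel who] [VP [VP [V examined]] [Conj and] [VP [V visited] [NP [Pron she]]]]]] [PP [P in] [NP [Det the] [N teacher]]]] [VP [V waited]]]
[S [NP [NP [Pron she]] [RelC [Rel who] [VP [VP [VP [V examined]] [Conj and] [VP [V visited] [NP [Pron she]]]] [PP [P in] [NP [Det the] [N teacher]]]]]] [VP [V waited]]]
The difference turns on whether NP → NP PP is used at the relevant span, versus an alternative expansion of NP.

4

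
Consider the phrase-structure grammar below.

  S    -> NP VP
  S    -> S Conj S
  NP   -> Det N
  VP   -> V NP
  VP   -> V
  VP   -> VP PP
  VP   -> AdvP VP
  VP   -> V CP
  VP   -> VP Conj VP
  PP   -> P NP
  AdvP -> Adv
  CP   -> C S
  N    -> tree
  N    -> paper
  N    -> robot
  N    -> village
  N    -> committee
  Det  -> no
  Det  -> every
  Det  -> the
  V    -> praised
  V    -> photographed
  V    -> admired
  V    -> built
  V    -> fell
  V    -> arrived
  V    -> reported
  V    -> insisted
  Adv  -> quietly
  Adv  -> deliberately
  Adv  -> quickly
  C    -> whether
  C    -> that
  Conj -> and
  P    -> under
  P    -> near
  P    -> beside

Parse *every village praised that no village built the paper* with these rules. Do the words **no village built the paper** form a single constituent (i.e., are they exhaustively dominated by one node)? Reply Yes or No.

Yes

[S [NP [Det every] [N village]] [VP [V praised] [CP [C that] [S [NP [Det no] [N village]] [VP [V built] [NP [Det the] [N paper]]]]]]]
The words 'no village built the paper' are exhaustively dominated by a single S node (built by S → NP VP), so they form a constituent.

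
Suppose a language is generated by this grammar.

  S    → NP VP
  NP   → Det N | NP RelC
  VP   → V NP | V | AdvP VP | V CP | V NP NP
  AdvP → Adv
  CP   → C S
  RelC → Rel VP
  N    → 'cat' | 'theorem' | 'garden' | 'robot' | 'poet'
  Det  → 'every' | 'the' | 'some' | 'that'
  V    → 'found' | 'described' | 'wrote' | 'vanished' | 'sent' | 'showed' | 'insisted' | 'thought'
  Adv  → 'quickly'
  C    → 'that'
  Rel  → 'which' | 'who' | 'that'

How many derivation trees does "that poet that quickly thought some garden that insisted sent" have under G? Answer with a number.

The two bracketings:
[S [NP [NP [Det that] [N poet]] [RelC [Rel that] [VP [AdvP [Adv quickly]] [VP [V thought] [NP [NP [Det some] [N garden]] [RelC [Rel that] [VP [V insisted]]]]]]]] [VP [V sent]]]
[S [NP [NP [NP [Det that] [N poet]] [RelC [Rel that] [VP [AdvP [Adv quickly]] [VP [V thought] [NP [Det some] [N garden]]]]]] [RelC [Rel that] [VP [V insisted]]]] [VP [V sent]]]
The trees differ in how a recursive rule is bracketed over the same span.

2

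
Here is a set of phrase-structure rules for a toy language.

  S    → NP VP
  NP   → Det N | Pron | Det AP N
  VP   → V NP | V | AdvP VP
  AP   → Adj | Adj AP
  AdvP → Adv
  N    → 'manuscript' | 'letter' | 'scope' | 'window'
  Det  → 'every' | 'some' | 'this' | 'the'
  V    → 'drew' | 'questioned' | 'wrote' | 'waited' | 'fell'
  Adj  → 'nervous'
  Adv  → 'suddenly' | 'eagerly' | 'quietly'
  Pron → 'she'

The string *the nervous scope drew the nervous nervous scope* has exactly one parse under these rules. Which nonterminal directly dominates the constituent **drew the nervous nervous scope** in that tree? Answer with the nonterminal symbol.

[S [NP [Det the] [AP [Adj nervous]] [N scope]] [VP [V drew] [NP [Det the] [AP [Adj nervous] [AP [Adj nervous]]] [N scope]]]]
The span 'drew the nervous nervous scope' is the VP node built by VP → V NP.
Its mother is the S built by S → NP VP.

S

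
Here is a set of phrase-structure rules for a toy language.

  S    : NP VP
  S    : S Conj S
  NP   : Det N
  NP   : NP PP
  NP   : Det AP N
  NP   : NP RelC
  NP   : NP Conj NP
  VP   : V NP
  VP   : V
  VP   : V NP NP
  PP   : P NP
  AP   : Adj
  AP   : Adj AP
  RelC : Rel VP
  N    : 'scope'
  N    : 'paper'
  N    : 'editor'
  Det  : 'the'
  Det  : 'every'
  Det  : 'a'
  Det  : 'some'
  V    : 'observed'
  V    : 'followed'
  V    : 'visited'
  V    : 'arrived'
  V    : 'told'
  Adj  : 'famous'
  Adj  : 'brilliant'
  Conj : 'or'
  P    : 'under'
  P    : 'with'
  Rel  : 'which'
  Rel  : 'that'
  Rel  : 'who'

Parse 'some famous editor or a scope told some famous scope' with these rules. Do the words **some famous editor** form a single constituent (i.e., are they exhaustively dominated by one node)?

[S [NP [NP [Det some] [AP [Adj famous]] [N editor]] [Conj or] [NP [Det a] [N scope]]] [VP [V told] [NP [Det some] [AP [Adj famous]] [N scope]]]]
The words 'some famous editor' are exhaustively dominated by a single NP node (built by NP → Det AP N), so they form a constituent.

Yes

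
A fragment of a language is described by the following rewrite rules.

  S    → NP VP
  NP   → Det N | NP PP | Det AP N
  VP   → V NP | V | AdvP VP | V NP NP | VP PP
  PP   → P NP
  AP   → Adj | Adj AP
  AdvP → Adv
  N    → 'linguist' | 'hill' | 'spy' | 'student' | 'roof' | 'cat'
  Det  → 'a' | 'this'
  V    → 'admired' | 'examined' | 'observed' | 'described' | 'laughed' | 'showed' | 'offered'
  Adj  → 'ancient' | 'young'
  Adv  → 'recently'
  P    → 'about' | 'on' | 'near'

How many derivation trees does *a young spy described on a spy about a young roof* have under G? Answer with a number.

The two bracketings:
[S [NP [Det a] [AP [Adj young]] [N spy]] [VP [VP [V described]] [PP [P on] [NP [NP [Det a] [N spy]] [PP [P about] [NP [Det a] [AP [Adj young]] [N roof]]]]]]]
[S [NP [Det a] [AP [Adj young]] [N spy]] [VP [VP [VP [V described]] [PP [P on] [NP [Det a] [N spy]]]] [PP [P about] [NP [Det a] [AP [Adj young]] [N roof]]]]]
The difference turns on whether NP → NP PP is used at the relevant span, versus an alternative expansion of NP.

2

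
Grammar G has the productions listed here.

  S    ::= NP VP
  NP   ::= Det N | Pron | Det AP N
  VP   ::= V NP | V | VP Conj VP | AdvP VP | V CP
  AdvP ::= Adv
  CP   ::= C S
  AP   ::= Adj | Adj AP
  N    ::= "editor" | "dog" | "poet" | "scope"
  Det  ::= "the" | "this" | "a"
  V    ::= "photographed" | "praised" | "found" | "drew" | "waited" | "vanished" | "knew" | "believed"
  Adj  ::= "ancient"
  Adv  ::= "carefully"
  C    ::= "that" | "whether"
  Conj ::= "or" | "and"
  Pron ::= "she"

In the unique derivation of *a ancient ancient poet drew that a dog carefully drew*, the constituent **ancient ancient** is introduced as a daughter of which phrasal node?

NP

S
  NP
    Det: a
    AP
      Adj: ancient
      AP
        Adj: ancient
    N: poet
  VP
    V: drew
    CP
      C: that
      S
        NP
          Det: a
          N: dog
        VP
          AdvP
            Adv: carefully
          VP
            V: drew
The span 'ancient ancient' is the AP node built by AP → Adj AP.
Its mother is the NP built by NP → Det AP N.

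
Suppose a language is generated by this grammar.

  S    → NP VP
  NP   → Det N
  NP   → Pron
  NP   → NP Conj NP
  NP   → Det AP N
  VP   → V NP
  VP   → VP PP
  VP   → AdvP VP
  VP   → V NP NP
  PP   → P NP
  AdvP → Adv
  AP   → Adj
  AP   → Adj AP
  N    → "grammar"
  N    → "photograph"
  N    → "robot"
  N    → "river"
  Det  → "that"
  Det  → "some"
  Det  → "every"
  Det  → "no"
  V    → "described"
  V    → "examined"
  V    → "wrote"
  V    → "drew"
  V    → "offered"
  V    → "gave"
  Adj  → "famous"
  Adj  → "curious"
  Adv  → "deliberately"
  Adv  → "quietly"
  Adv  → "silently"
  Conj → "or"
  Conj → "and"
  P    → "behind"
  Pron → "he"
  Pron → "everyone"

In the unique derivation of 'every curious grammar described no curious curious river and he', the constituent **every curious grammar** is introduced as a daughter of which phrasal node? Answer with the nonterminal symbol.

S
  NP
    Det: every
    AP
      Adj: curious
    N: grammar
  VP
    V: described
    NP
      NP
        Det: no
        AP
          Adj: curious
          AP
            Adj: curious
        N: river
      Conj: and
      NP
        Pron: he
The span 'every curious grammar' is the NP node built by NP → Det AP N.
Its mother is the S built by S → NP VP.

S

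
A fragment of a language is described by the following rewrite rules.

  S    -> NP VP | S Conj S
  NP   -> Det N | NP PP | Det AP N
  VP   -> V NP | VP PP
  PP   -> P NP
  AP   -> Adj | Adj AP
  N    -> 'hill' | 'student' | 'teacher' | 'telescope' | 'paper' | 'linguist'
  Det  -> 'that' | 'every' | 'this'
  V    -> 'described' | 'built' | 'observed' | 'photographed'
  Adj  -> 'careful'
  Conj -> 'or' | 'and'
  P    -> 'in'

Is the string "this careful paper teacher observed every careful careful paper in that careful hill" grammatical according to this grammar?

An N word can never sit immediately before an N word in any string this grammar generates, so the substring 'paper teacher' rules out a derivation.

Ungrammatical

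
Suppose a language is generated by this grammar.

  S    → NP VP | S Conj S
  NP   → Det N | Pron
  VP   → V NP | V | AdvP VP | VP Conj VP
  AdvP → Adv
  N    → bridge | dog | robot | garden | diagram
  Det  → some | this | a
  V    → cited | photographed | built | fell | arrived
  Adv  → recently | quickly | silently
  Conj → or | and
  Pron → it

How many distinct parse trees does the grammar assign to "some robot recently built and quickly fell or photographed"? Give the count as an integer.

7

Two of the 7 distinct bracketings:
[S [NP [Det some] [N robot]] [VP [AdvP [Adv recently]] [VP [VP [V built]] [Conj and] [VP [AdvP [Adv quickly]] [VP [VP [V fell]] [Conj or] [VP [V photographed]]]]]]]
[S [NP [Det some] [N robot]] [VP [AdvP [Adv recently]] [VP [VP [V built]] [Conj and] [VP [VP [AdvP [Adv quickly]] [VP [V fell]]] [Conj or] [VP [V photographed]]]]]]
The trees differ in how a recursive rule is bracketed over the same span.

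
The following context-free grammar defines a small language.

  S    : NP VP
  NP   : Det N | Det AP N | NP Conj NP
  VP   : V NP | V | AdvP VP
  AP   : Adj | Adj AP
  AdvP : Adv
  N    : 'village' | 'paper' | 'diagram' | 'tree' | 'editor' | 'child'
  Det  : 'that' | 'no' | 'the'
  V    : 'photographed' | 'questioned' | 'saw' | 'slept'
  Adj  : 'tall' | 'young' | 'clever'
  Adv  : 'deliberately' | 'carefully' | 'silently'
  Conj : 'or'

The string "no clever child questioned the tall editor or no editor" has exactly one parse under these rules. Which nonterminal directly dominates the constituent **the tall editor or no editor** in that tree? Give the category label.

VP

[S [NP [Det no] [AP [Adj clever]] [N child]] [VP [V questioned] [NP [NP [Det the] [AP [Adj tall]] [N editor]] [Conj or] [NP [Det no] [N editor]]]]]
The span 'the tall editor or no editor' is the NP node built by NP → NP Conj NP.
Its mother is the VP built by VP → V NP.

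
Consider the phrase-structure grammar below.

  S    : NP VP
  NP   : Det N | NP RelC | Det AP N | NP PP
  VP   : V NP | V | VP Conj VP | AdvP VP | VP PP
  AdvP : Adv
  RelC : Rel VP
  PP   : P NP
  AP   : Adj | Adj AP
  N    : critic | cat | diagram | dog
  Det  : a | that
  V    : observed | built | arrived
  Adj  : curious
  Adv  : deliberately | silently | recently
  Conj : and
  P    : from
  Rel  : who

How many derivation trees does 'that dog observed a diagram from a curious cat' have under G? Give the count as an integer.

The two bracketings:
[S [NP [Det that] [N dog]] [VP [V observed] [NP [NP [Det a] [N diagram]] [PP [P from] [NP [Det a] [AP [Adj curious]] [N cat]]]]]]
[S [NP [Det that] [N dog]] [VP [VP [V observed] [NP [Det a] [N diagram]]] [PP [P from] [NP [Det a] [AP [Adj curious]] [N cat]]]]]
The difference turns on whether NP → NP PP is used at the relevant span, versus an alternative expansion of NP.

2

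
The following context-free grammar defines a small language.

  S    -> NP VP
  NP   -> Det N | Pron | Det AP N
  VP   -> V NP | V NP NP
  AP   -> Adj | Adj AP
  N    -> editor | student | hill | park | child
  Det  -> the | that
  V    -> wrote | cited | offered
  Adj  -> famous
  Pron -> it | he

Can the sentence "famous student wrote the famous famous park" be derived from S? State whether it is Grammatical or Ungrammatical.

Ungrammatical

For S → NP VP, no prefix of the string parses as an NP.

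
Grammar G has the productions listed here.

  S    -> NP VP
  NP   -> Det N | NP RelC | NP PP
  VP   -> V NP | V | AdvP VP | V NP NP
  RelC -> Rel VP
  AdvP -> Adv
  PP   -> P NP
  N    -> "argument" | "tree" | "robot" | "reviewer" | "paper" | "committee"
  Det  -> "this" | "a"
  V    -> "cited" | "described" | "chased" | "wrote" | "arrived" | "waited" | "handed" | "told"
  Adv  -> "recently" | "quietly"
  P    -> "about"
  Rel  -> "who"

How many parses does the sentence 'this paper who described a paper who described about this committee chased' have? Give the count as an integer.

3

Two of the 3 distinct bracketings:
[S [NP [NP [Det this] [N paper]] [RelC [Rel who] [VP [V described] [NP [NP [NP [Det a] [N paper]] [RelC [Rel who] [VP [V described]]]] [PP [P about] [NP [Det this] [N committee]]]]]]] [VP [V chased]]]
[S [NP [NP [NP [Det this] [N paper]] [RelC [Rel who] [VP [V described] [NP [NP [Det a] [N paper]] [RelC [Rel who] [VP [V described]]]]]]] [PP [P about] [NP [Det this] [N committee]]]] [VP [V chased]]]
The trees differ in how a recursive rule is bracketed over the same span.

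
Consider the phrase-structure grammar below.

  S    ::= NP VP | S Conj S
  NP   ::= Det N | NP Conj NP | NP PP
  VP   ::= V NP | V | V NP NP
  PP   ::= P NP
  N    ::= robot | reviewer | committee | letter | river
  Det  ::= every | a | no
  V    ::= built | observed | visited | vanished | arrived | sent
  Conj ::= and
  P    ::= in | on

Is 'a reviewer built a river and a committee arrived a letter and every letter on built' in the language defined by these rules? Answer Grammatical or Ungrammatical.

Ungrammatical

A P word can never sit immediately before a V word in any string this grammar generates, so the substring 'on built' rules out a derivation.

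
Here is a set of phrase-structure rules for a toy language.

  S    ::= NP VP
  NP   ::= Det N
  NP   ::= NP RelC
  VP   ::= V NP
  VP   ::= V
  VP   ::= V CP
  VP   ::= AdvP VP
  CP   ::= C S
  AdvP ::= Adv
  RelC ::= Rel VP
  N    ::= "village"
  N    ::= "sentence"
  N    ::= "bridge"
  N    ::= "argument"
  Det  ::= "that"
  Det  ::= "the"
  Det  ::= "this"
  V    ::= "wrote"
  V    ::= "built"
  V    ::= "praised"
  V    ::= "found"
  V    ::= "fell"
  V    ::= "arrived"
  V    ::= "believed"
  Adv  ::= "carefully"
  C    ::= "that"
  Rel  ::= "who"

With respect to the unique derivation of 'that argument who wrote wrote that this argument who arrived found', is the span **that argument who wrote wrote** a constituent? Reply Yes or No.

[S [NP [NP [Det that] [N argument]] [RelC [Rel who] [VP [V wrote]]]] [VP [V wrote] [CP [C that] [S [NP [NP [Det this] [N argument]] [RelC [Rel who] [VP [V arrived]]]] [VP [V found]]]]]]
The smallest constituent containing 'that argument who wrote wrote' is the S spanning 'that argument who wrote wrote that this argument who arrived found'; no single node in the tree dominates exactly the given words.

No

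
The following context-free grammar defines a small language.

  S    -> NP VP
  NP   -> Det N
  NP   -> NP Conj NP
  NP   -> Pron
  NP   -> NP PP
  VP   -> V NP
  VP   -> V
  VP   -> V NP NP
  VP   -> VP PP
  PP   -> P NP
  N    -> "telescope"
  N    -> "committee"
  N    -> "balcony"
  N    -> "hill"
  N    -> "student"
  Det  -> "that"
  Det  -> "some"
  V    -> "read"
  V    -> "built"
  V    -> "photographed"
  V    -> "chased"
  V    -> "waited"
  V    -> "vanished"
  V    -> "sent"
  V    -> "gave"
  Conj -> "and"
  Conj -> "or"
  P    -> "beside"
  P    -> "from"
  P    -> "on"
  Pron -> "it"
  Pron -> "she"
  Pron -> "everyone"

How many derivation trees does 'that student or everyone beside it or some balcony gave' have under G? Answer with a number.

5

Two of the 5 distinct bracketings:
[S [NP [NP [Det that] [N student]] [Conj or] [NP [NP [NP [Pron everyone]] [PP [P beside] [NP [Pron it]]]] [Conj or] [NP [Det some] [N balcony]]]] [VP [V gave]]]
[S [NP [NP [Det that] [N student]] [Conj or] [NP [NP [Pron everyone]] [PP [P beside] [NP [NP [Pron it]] [Conj or] [NP [Det some] [N balcony]]]]]] [VP [V gave]]]
The trees differ in how a recursive rule is bracketed over the same span.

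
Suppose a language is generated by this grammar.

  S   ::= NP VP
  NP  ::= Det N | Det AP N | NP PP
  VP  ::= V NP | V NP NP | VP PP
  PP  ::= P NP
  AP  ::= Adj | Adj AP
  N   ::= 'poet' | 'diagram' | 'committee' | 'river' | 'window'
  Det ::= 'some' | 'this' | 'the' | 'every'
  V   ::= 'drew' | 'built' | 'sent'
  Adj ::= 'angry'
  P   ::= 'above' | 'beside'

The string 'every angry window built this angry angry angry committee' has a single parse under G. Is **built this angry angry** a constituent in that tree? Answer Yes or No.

[S [NP [Det every] [AP [Adj angry]] [N window]] [VP [V built] [NP [Det this] [AP [Adj angry] [AP [Adj angry] [AP [Adj angry]]]] [N committee]]]]
The smallest constituent containing 'built this angry angry' is the VP spanning 'built this angry angry angry committee'; no single node in the tree dominates exactly the given words.

No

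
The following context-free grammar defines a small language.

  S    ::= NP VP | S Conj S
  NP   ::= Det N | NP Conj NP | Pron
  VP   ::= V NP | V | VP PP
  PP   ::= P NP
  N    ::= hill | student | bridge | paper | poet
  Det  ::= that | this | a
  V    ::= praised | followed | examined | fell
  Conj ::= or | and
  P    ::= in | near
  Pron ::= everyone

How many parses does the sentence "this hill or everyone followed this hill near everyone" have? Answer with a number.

[S [NP [NP [Det this] [N hill]] [Conj or] [NP [Pron everyone]]] [VP [VP [V followed] [NP [Det this] [N hill]]] [PP [P near] [NP [Pron everyone]]]]]
No rule offers an alternative attachment or grouping for any span, so this is the only derivation.

1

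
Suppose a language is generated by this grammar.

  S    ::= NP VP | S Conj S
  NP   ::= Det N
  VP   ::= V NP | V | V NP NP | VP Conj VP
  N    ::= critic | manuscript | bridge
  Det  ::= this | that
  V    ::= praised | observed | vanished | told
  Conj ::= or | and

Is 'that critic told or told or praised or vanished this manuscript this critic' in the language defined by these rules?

Grammatical

[S [NP [Det that] [N critic]] [VP [VP [V told]] [Conj or] [VP [VP [V told]] [Conj or] [VP [VP [V praised]] [Conj or] [VP [V vanished] [NP [Det this] [N manuscript]] [NP [Det this] [N critic]]]]]]]
Every word is introduced by a lexical rule and the phrasal rules combine the resulting categories into a single S.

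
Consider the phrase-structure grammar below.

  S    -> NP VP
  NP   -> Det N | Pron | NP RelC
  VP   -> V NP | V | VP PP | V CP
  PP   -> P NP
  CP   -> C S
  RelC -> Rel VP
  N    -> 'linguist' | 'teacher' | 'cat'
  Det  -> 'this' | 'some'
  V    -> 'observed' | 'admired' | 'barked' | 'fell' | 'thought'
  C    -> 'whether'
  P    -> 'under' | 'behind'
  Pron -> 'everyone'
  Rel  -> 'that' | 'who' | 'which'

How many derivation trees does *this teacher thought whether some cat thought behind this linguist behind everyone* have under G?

3

Two of the 3 distinct bracketings:
[S [NP [Det this] [N teacher]] [VP [VP [VP [V thought] [CP [C whether] [S [NP [Det some] [N cat]] [VP [V thought]]]]] [PP [P behind] [NP [Det this] [N linguist]]]] [PP [P behind] [NP [Pron everyone]]]]]
[S [NP [Det this] [N teacher]] [VP [VP [V thought] [CP [C whether] [S [NP [Det some] [N cat]] [VP [VP [V thought]] [PP [P behind] [NP [Det this] [N linguist]]]]]]] [PP [P behind] [NP [Pron everyone]]]]]
The trees differ in how a recursive rule is bracketed over the same span.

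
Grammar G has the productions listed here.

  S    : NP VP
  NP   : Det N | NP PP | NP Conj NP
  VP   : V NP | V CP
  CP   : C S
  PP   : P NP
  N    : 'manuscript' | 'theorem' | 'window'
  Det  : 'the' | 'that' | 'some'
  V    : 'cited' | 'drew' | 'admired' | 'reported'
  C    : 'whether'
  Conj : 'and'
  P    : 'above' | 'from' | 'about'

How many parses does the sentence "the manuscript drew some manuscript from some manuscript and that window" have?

2

The two bracketings:
[S [NP [Det the] [N manuscript]] [VP [V drew] [NP [NP [Det some] [N manuscript]] [PP [P from] [NP [NP [Det some] [N manuscript]] [Conj and] [NP [Det that] [N window]]]]]]]
[S [NP [Det the] [N manuscript]] [VP [V drew] [NP [NP [NP [Det some] [N manuscript]] [PP [P from] [NP [Det some] [N manuscript]]]] [Conj and] [NP [Det that] [N window]]]]]
The trees differ in how a recursive rule is bracketed over the same span.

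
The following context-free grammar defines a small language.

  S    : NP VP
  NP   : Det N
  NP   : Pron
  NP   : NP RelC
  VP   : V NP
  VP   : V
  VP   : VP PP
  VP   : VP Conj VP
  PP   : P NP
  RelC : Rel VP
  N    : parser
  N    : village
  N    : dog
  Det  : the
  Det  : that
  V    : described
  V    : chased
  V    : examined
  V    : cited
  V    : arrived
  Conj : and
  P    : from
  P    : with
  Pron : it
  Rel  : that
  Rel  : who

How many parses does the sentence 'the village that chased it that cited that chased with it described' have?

4

Two of the 4 distinct bracketings:
[S [NP [NP [Det the] [N village]] [RelC [Rel that] [VP [V chased] [NP [NP [NP [Pron it]] [RelC [Rel that] [VP [V cited]]]] [RelC [Rel that] [VP [VP [V chased]] [PP [P with] [NP [Pron it]]]]]]]]] [VP [V described]]]
[S [NP [NP [Det the] [N village]] [RelC [Rel that] [VP [VP [V chased] [NP [NP [NP [Pron it]] [RelC [Rel that] [VP [V cited]]]] [RelC [Rel that] [VP [V chased]]]]] [PP [P with] [NP [Pron it]]]]]] [VP [V described]]]
The trees differ in how a recursive rule is bracketed over the same span.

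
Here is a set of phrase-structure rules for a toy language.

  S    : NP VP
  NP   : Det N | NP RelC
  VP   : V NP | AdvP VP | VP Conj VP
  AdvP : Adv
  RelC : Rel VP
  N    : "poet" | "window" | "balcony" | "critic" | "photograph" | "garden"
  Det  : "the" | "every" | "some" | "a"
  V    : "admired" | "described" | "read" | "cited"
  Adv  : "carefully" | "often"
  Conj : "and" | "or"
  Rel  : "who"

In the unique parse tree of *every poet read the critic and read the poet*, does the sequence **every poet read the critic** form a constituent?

[S [NP [Det every] [N poet]] [VP [VP [V read] [NP [Det the] [N critic]]] [Conj and] [VP [V read] [NP [Det the] [N poet]]]]]
The smallest constituent containing 'every poet read the critic' is the S spanning 'every poet read the critic and read the poet'; no single node in the tree dominates exactly the given words.

No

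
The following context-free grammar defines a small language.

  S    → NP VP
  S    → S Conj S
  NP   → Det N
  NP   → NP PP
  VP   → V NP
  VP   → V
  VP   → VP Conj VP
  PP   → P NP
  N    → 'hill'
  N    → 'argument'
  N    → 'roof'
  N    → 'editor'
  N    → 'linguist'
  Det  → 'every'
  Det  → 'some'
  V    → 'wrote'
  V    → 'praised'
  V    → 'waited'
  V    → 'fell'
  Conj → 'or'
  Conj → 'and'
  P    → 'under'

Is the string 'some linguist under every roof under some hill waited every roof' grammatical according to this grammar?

S
  NP
    NP
      Det: some
      N: linguist
    PP
      P: under
      NP
        NP
          Det: every
          N: roof
        PP
          P: under
          NP
            Det: some
            N: hill
  VP
    V: waited
    NP
      Det: every
      N: roof
The bracketing above is licensed at every node by one of the given productions, with S at the root.

Grammatical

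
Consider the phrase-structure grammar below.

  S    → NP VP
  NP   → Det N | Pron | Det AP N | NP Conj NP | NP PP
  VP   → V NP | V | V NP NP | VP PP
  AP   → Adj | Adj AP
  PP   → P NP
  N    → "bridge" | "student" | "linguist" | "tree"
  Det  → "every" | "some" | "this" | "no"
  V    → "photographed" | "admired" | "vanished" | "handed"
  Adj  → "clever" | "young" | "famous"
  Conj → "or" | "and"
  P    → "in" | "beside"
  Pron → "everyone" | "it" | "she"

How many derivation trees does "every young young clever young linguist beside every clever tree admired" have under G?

[S [NP [NP [Det every] [AP [Adj young] [AP [Adj young] [AP [Adj clever] [AP [Adj young]]]]] [N linguist]] [PP [P beside] [NP [Det every] [AP [Adj clever]] [N tree]]]] [VP [V admired]]]
No rule offers an alternative attachment or grouping for any span, so this is the only derivation.

1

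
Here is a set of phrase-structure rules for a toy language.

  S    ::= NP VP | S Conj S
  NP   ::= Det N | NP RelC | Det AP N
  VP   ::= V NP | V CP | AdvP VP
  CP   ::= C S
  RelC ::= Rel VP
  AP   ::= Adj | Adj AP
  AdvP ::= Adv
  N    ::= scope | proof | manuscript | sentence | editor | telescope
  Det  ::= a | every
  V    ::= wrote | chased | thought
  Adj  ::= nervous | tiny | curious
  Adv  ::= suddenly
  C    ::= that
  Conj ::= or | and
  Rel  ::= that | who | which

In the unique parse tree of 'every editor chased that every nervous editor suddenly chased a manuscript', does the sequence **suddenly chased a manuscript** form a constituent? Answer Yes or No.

[S [NP [Det every] [N editor]] [VP [V chased] [CP [C that] [S [NP [Det every] [AP [Adj nervous]] [N editor]] [VP [AdvP [Adv suddenly]] [VP [V chased] [NP [Det a] [N manuscript]]]]]]]]
The words 'suddenly chased a manuscript' are exhaustively dominated by a single VP node (built by VP → AdvP VP), so they form a constituent.

Yes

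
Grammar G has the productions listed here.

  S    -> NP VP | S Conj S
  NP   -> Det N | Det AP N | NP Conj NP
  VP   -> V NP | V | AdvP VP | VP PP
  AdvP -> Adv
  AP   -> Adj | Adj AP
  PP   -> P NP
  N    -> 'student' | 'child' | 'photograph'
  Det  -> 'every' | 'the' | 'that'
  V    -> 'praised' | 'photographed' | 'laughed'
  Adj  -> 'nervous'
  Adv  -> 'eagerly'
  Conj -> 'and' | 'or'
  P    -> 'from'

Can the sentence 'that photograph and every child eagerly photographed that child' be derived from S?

S
  NP
    NP
      Det: that
      N: photograph
    Conj: and
    NP
      Det: every
      N: child
  VP
    AdvP
      Adv: eagerly
    VP
      V: photographed
      NP
        Det: that
        N: child
Every word is introduced by a lexical rule and the phrasal rules combine the resulting categories into a single S.

Grammatical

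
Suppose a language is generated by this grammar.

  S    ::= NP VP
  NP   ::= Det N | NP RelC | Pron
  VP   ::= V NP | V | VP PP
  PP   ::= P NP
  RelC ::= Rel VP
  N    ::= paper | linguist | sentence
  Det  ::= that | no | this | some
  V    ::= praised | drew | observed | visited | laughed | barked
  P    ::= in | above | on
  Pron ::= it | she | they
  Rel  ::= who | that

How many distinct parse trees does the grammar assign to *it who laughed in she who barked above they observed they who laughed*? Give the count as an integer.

Two of the 3 distinct bracketings:
[S [NP [NP [Pron it]] [RelC [Rel who] [VP [VP [V laughed]] [PP [P in] [NP [NP [Pron she]] [RelC [Rel who] [VP [VP [V barked]] [PP [P above] [NP [Pron they]]]]]]]]]] [VP [V observed] [NP [NP [Pron they]] [RelC [Rel who] [VP [V laughed]]]]]]
[S [NP [NP [Pron it]] [RelC [Rel who] [VP [VP [VP [V laughed]] [PP [P in] [NP [NP [Pron she]] [RelC [Rel who] [VP [V barked]]]]]] [PP [P above] [NP [Pron they]]]]]] [VP [V observed] [NP [NP [Pron they]] [RelC [Rel who] [VP [V laughed]]]]]]
The trees differ in how a recursive rule is bracketed over the same span.

3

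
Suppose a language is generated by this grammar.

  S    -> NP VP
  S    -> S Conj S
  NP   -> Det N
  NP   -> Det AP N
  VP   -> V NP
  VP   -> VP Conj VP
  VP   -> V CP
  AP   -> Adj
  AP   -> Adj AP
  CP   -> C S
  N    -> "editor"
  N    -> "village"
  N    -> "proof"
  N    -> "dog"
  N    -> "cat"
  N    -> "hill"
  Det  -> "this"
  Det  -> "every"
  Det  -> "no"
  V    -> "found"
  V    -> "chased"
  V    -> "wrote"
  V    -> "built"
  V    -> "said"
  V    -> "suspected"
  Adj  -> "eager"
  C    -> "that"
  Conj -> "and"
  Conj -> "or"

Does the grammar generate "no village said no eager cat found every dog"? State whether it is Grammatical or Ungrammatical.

Ungrammatical

For S → NP VP, the only prefix that parses as NP is 'no village', but the remainder 'said no eager cat found every dog' is not a VP under these rules. The alternative S rule S → S Conj S likewise has no satisfying split.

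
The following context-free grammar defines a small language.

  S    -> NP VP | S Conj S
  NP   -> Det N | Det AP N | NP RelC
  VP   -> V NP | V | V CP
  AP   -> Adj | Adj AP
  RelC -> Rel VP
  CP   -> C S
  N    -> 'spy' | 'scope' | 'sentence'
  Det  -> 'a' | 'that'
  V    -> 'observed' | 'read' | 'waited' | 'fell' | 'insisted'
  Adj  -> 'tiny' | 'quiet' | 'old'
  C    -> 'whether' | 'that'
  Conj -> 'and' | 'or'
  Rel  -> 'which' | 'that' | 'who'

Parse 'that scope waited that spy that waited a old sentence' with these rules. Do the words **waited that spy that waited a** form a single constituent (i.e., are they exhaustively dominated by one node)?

[S [NP [Det that] [N scope]] [VP [V waited] [NP [NP [Det that] [N spy]] [RelC [Rel that] [VP [V waited] [NP [Det a] [AP [Adj old]] [N sentence]]]]]]]
The smallest constituent containing 'waited that spy that waited a' is the VP spanning 'waited that spy that waited a old sentence'; no single node in the tree dominates exactly the given words.

No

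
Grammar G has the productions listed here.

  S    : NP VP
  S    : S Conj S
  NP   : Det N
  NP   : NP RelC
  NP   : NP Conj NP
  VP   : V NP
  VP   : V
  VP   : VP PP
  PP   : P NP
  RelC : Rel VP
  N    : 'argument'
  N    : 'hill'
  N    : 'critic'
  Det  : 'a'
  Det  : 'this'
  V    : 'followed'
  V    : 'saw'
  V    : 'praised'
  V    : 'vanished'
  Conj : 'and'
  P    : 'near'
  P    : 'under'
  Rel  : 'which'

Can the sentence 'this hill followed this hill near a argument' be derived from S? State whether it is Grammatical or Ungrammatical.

Grammatical

[S [NP [Det this] [N hill]] [VP [VP [V followed] [NP [Det this] [N hill]]] [PP [P near] [NP [Det a] [N argument]]]]]
Each bracket corresponds to one application of a listed rule, so the string is derivable from S.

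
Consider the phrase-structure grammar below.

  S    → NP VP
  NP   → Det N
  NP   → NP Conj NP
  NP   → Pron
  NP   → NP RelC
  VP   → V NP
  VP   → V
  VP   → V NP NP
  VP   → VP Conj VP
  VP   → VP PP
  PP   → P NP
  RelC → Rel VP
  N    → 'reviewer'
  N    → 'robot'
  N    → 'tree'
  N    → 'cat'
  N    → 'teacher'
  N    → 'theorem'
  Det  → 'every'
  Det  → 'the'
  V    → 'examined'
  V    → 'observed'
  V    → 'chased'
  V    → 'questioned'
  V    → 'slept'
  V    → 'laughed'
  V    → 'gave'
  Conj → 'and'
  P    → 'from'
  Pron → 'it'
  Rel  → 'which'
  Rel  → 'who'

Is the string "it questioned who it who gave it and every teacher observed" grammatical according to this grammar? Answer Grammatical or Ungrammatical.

A Rel word can never sit immediately before a Pron word in any string this grammar generates, so the substring 'who it' rules out a derivation.

Ungrammatical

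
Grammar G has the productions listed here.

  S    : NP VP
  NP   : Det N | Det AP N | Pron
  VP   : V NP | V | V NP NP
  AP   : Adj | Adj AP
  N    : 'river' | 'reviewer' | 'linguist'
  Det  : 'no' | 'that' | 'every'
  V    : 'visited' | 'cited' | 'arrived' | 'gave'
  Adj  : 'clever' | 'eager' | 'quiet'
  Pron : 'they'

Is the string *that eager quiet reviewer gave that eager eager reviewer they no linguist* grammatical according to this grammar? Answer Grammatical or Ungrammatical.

Ungrammatical

For S → NP VP, the only prefix that parses as NP is 'that eager quiet reviewer', but the remainder 'gave that eager eager reviewer they no linguist' is not a VP under these rules.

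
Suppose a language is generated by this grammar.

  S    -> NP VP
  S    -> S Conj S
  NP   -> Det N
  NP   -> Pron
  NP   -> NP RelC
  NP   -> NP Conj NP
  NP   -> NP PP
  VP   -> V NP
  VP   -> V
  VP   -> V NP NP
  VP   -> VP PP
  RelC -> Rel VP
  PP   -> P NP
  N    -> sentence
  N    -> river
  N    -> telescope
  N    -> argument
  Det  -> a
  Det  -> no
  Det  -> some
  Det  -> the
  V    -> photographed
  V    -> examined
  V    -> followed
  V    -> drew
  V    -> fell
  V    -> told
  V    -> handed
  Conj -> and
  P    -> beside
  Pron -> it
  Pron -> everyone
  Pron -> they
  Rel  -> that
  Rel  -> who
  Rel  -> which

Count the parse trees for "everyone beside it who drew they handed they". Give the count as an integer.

2

The two bracketings:
[S [NP [NP [NP [Pron everyone]] [PP [P beside] [NP [Pron it]]]] [RelC [Rel who] [VP [V drew] [NP [Pron they]]]]] [VP [V handed] [NP [Pron they]]]]
[S [NP [NP [Pron everyone]] [PP [P beside] [NP [NP [Pron it]] [RelC [Rel who] [VP [V drew] [NP [Pron they]]]]]]] [VP [V handed] [NP [Pron they]]]]
The trees differ in how a recursive rule is bracketed over the same span.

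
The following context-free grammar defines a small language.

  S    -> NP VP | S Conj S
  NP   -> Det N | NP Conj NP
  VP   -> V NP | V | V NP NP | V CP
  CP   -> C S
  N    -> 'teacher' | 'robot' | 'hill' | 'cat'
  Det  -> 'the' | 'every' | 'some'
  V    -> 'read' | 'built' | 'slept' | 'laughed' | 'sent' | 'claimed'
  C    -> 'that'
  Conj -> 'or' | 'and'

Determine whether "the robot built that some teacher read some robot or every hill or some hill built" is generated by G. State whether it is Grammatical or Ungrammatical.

Grammatical

S
  NP
    Det: the
    N: robot
  VP
    V: built
    CP
      C: that
      S
        S
          NP
            Det: some
            N: teacher
          VP
            V: read
            NP
              Det: some
              N: robot
        Conj: or
        S
          NP
            NP
              Det: every
              N: hill
            Conj: or
            NP
              Det: some
              N: hill
          VP
            V: built
Every word is introduced by a lexical rule and the phrasal rules combine the resulting categories into a single S.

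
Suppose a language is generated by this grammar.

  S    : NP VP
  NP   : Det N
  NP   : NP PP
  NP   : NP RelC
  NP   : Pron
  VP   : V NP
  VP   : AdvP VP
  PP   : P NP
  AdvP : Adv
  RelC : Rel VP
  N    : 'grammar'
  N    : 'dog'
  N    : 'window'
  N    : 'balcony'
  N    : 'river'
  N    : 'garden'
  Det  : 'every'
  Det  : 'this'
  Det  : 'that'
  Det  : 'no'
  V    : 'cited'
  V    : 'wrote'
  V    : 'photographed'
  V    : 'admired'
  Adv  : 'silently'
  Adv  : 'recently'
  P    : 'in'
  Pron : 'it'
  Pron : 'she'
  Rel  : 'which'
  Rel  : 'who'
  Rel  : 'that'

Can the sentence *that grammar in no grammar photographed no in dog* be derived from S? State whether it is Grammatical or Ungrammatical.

A Det word can never sit immediately before a P word in any string this grammar generates, so the substring 'no in' rules out a derivation.

Ungrammatical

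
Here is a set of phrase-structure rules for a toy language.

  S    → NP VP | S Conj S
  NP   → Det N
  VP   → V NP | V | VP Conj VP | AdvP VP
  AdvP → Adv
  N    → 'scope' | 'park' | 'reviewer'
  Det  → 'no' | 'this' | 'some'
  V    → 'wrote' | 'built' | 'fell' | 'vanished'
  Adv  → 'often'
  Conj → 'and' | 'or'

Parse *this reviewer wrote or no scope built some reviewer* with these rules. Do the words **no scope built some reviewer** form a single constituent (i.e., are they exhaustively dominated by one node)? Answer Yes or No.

Yes

[S [S [NP [Det this] [N reviewer]] [VP [V wrote]]] [Conj or] [S [NP [Det no] [N scope]] [VP [V built] [NP [Det some] [N reviewer]]]]]
The words 'no scope built some reviewer' are exhaustively dominated by a single S node (built by S → NP VP), so they form a constituent.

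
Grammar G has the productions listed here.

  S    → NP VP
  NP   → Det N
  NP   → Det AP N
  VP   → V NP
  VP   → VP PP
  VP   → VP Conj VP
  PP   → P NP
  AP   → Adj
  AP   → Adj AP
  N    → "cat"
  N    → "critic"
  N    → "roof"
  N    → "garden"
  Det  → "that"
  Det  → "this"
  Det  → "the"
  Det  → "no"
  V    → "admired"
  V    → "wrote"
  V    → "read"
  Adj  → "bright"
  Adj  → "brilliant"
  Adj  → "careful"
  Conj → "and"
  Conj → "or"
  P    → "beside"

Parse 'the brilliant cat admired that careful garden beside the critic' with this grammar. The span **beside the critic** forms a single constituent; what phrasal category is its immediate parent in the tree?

VP

[S [NP [Det the] [AP [Adj brilliant]] [N cat]] [VP [VP [V admired] [NP [Det that] [AP [Adj careful]] [N garden]]] [PP [P beside] [NP [Det the] [N critic]]]]]
The span 'beside the critic' is the PP node built by PP → P NP.
Its mother is the VP built by VP → VP PP.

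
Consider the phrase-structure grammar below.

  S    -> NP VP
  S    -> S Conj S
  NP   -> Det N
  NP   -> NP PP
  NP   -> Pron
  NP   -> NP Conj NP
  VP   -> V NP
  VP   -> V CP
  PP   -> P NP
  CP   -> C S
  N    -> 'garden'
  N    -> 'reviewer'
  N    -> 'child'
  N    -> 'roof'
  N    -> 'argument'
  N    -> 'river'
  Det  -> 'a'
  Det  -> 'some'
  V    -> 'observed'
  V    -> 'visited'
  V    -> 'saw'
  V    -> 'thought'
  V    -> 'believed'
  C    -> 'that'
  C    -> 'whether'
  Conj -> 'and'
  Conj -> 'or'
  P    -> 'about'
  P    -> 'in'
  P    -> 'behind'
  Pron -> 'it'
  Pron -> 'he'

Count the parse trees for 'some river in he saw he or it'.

[S [NP [NP [Det some] [N river]] [PP [P in] [NP [Pron he]]]] [VP [V saw] [NP [NP [Pron he]] [Conj or] [NP [Pron it]]]]]
No rule offers an alternative attachment or grouping for any span, so this is the only derivation.

1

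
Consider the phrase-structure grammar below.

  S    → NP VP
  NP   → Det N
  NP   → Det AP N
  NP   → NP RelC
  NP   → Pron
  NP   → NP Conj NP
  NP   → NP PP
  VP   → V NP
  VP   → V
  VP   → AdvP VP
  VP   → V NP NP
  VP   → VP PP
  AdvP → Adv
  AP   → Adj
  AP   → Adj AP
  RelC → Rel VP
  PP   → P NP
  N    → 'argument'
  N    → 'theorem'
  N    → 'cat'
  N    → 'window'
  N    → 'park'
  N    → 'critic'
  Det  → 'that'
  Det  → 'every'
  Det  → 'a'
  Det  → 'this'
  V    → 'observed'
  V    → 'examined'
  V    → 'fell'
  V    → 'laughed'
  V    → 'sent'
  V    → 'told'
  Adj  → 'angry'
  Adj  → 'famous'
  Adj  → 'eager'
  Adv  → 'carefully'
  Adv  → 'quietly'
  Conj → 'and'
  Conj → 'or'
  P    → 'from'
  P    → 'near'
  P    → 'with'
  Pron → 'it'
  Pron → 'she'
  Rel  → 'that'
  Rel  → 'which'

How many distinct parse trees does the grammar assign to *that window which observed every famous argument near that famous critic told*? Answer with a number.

Two of the 3 distinct bracketings:
[S [NP [NP [Det that] [N window]] [RelC [Rel which] [VP [V observed] [NP [NP [Det every] [AP [Adj famous]] [N argument]] [PP [P near] [NP [Det that] [AP [Adj famous]] [N critic]]]]]]] [VP [V told]]]
[S [NP [NP [Det that] [N window]] [RelC [Rel which] [VP [VP [V observed] [NP [Det every] [AP [Adj famous]] [N argument]]] [PP [P near] [NP [Det that] [AP [Adj famous]] [N critic]]]]]] [VP [V told]]]
The difference turns on whether NP → NP PP is used at the relevant span, versus an alternative expansion of NP.

3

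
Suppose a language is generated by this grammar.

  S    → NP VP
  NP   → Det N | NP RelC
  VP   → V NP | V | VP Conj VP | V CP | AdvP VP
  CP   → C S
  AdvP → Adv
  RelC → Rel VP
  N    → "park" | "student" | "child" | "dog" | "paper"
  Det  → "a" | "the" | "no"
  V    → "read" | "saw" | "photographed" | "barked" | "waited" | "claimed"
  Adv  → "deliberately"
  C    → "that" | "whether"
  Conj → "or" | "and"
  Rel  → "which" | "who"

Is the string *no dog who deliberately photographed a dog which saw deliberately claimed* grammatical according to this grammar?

Grammatical

S
  NP
    NP
      Det: no
      N: dog
    RelC
      Rel: who
      VP
        AdvP
          Adv: deliberately
        VP
          V: photographed
          NP
            NP
              Det: a
              N: dog
            RelC
              Rel: which
              VP
                V: saw
  VP
    AdvP
      Adv: deliberately
    VP
      V: claimed
Each bracket corresponds to one application of a listed rule, so the string is derivable from S.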